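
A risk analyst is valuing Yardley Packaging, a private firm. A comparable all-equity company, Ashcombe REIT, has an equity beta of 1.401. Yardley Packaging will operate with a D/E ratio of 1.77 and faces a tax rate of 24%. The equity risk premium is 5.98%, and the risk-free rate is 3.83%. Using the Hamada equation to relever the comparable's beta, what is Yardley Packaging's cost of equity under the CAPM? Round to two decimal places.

23.48%

β_L = β_U × [1 + (1 − t)(D/E)] = 1.401 × [1 + (1 − 0.24) × 1.77]
    = 1.401 × [1 + 0.76 × 1.77] = 1.401 × 2.3452 = 3.2856
E(R) = R_f + β_L × MRP = 3.83% + 3.2856 × 5.98% = 23.48%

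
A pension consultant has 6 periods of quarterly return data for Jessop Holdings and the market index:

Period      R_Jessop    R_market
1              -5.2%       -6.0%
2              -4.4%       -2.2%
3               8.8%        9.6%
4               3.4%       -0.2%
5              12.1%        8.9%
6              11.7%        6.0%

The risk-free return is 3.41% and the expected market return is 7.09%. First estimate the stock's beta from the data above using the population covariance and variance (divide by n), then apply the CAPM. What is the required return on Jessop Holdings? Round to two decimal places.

7.57%

Mean R_i = (-5.2 − 4.4 + 8.8 + 3.4 + 12.1 + 11.7) / 6 = 4.4000%
Mean R_m = (-6.0 − 2.2 + 9.6 − 0.2 + 8.9 + 6.0) / 6 = 2.6833%
Σ(R_i − R̄_i)(R_m − R̄_m) = 231.7300  ⇒  Cov = 231.7300 / 6 = 38.6217
Σ(R_m − R̄_m)² = 205.0483  ⇒  Var(R_m) = 205.0483 / 6 = 34.1747
β = Cov / Var(R_m) = 38.6217 / 34.1747 = 1.1301
MRP = 7.09% − 3.41% = 3.68%
E(R) = R_f + β × MRP = 3.41% + 1.1301 × 3.68% = 7.57%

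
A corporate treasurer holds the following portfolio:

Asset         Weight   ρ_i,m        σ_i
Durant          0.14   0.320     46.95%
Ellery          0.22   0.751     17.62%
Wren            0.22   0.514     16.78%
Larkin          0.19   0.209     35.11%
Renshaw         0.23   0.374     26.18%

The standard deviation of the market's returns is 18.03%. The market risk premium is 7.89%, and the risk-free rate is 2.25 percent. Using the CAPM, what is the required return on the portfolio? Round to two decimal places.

6.87%

β_Durant = 0.320 × 46.95% / 18.03% = 0.8333
β_Ellery = 0.751 × 17.62% / 18.03% = 0.7339
β_Wren = 0.514 × 16.78% / 18.03% = 0.4784
β_Larkin = 0.209 × 35.11% / 18.03% = 0.4070
β_Renshaw = 0.374 × 26.18% / 18.03% = 0.5431
β_P = Σ w_i β_i = 0.14×0.8333 + 0.22×0.7339 + 0.22×0.4784 + 0.19×0.4070 + 0.23×0.5431 = 0.5856
E(R_P) = R_f + β_P × MRP = 2.25% + 0.5856 × 7.89% = 6.87%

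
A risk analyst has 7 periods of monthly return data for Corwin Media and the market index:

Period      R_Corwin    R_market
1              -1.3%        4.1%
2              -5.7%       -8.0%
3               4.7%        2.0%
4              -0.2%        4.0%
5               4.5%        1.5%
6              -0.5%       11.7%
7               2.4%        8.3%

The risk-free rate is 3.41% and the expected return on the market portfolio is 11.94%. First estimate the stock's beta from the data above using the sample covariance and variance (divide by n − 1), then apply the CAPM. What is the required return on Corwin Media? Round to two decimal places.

5.51%

Mean R_i = (-1.3 − 5.7 + 4.7 − 0.2 + 4.5 − 0.5 + 2.4) / 7 = 0.5571%
Mean R_m = (4.1 − 8.0 + 2.0 + 4.0 + 1.5 + 11.7 + 8.3) / 7 = 3.3714%
Σ(R_i − R̄_i)(R_m − R̄_m) = 56.5414  ⇒  Cov = 56.5414 / 6 = 9.4236
Σ(R_m − R̄_m)² = 229.2743  ⇒  Var(R_m) = 229.2743 / 6 = 38.2124
β = Cov / Var(R_m) = 9.4236 / 38.2124 = 0.2466
MRP = 11.94% − 3.41% = 8.53%
E(R) = R_f + β × MRP = 3.41% + 0.2466 × 8.53% = 5.51%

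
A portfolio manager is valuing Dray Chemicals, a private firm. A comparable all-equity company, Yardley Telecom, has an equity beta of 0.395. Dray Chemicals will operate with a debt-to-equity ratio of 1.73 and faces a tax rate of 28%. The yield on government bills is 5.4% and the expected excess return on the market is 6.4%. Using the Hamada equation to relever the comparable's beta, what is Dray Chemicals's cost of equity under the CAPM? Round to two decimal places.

β_L = β_U × [1 + (1 − t)(D/E)] = 0.395 × [1 + (1 − 0.28) × 1.73]
    = 0.395 × [1 + 0.72 × 1.73] = 0.395 × 2.2456 = 0.8870
E(R) = R_f + β_L × MRP = 5.4% + 0.8870 × 6.4% = 11.08%

11.08%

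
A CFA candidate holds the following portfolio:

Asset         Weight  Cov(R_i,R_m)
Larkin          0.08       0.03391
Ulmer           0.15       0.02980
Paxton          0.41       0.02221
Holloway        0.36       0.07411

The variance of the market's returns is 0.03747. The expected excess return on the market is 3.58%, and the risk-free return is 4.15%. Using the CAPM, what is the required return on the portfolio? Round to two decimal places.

β_Larkin = 0.03391 / 0.03747 = 0.9050
β_Ulmer = 0.02980 / 0.03747 = 0.7953
β_Paxton = 0.02221 / 0.03747 = 0.5927
β_Holloway = 0.07411 / 0.03747 = 1.9778
β_P = Σ w_i β_i = 0.08×0.9050 + 0.15×0.7953 + 0.41×0.5927 + 0.36×1.9778 = 1.1467
E(R_P) = R_f + β_P × MRP = 4.15% + 1.1467 × 3.58% = 8.26%

8.26%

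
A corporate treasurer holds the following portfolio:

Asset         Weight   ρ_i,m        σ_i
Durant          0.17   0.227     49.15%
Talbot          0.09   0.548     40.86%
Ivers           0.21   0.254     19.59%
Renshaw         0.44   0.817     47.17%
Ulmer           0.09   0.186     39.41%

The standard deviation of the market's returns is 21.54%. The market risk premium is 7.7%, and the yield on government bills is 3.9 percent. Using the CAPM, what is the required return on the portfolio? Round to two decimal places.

β_Durant = 0.227 × 49.15% / 21.54% = 0.5180
β_Talbot = 0.548 × 40.86% / 21.54% = 1.0395
β_Ivers = 0.254 × 19.59% / 21.54% = 0.2310
β_Renshaw = 0.817 × 47.17% / 21.54% = 1.7891
β_Ulmer = 0.186 × 39.41% / 21.54% = 0.3403
β_P = Σ w_i β_i = 0.17×0.5180 + 0.09×1.0395 + 0.21×0.2310 + 0.44×1.7891 + 0.09×0.3403 = 1.0480
E(R_P) = R_f + β_P × MRP = 3.9% + 1.0480 × 7.7% = 11.97%

11.97%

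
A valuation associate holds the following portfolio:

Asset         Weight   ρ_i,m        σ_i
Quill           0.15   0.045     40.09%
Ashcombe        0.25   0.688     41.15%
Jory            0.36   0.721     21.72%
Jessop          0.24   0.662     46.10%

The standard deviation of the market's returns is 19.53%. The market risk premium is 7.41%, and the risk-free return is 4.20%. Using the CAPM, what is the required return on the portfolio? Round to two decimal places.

β_Quill = 0.045 × 40.09% / 19.53% = 0.0924
β_Ashcombe = 0.688 × 41.15% / 19.53% = 1.4496
β_Jory = 0.721 × 21.72% / 19.53% = 0.8018
β_Jessop = 0.662 × 46.10% / 19.53% = 1.5626
β_P = Σ w_i β_i = 0.15×0.0924 + 0.25×1.4496 + 0.36×0.8018 + 0.24×1.5626 = 1.0399
E(R_P) = R_f + β_P × MRP = 4.20% + 1.0399 × 7.41% = 11.91%

11.91%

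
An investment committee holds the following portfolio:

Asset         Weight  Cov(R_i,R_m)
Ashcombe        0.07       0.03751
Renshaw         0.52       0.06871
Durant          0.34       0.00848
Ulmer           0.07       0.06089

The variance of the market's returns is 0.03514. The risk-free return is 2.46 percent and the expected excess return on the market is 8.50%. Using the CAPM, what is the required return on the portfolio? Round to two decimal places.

β_Ashcombe = 0.03751 / 0.03514 = 1.0674
β_Renshaw = 0.06871 / 0.03514 = 1.9553
β_Durant = 0.00848 / 0.03514 = 0.2413
β_Ulmer = 0.06089 / 0.03514 = 1.7328
β_P = Σ w_i β_i = 0.07×1.0674 + 0.52×1.9553 + 0.34×0.2413 + 0.07×1.7328 = 1.2948
E(R_P) = R_f + β_P × MRP = 2.46% + 1.2948 × 8.50% = 13.47%

13.47%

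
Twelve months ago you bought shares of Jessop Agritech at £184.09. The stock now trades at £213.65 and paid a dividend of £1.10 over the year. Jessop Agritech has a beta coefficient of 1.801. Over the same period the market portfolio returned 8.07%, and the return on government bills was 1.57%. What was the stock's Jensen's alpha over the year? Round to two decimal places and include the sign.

Realised HPR = (P1 + D1 − P0) / P0 = (213.65 + 1.10 − 184.09) / 184.09 = 30.66 / 184.09 = 16.6549%
MRP = 8.07% − 1.57% = 6.50%
CAPM required = R_f + β·MRP = 1.57% + 1.801 × 6.50% = 13.27650%
α = realised − required = 16.6549% − 13.27650% = +3.38%

+3.38%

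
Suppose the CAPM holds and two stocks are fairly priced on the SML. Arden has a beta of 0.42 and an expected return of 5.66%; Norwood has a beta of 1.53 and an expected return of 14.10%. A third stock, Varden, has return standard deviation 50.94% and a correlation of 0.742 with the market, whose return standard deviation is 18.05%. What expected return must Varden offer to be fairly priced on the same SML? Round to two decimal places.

18.39%

MRP = (14.10% − 5.66%) / (1.53 − 0.42) = 7.6036%
R_f = 5.66% − 0.42 × 7.6036% = 2.4665%
β_Varden = ρ·σ_i/σ_m = 0.742 × 50.94 / 18.05 = 2.0940
E(R_Varden) = R_f + β × MRP = 2.4665% + 2.0940 × 7.6036% = 18.39%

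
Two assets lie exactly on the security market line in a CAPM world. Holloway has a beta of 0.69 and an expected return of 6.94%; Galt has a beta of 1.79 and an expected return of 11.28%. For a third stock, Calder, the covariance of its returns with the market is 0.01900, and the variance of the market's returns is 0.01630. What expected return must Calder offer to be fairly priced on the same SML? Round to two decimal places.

8.82%

MRP = (11.28% − 6.94%) / (1.79 − 0.69) = 3.9455%
R_f = 6.94% − 0.69 × 3.9455% = 4.2176%
β_Calder = Cov / Var(R_m) = 0.01900 / 0.01630 = 1.1656
E(R_Calder) = R_f + β × MRP = 4.2176% + 1.1656 × 3.9455% = 8.82%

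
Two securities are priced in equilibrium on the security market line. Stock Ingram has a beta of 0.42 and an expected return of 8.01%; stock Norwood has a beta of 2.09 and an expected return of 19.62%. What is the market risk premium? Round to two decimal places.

Both satisfy E(R) = R_f + β·MRP, so the slope of the SML is
MRP = (19.62% − 8.01%) / (2.09 − 0.42) = 11.61% / 1.67 = 6.9521%

6.95%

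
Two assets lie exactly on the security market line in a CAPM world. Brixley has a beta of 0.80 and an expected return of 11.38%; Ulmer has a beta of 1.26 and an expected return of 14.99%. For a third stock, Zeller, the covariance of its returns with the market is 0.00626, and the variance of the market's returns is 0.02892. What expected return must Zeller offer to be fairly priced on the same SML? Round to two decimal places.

MRP = (14.99% − 11.38%) / (1.26 − 0.80) = 7.8478%
R_f = 11.38% − 0.80 × 7.8478% = 5.1018%
β_Zeller = Cov / Var(R_m) = 0.00626 / 0.02892 = 0.2165
E(R_Zeller) = R_f + β × MRP = 5.1018% + 0.2165 × 7.8478% = 6.80%

6.80%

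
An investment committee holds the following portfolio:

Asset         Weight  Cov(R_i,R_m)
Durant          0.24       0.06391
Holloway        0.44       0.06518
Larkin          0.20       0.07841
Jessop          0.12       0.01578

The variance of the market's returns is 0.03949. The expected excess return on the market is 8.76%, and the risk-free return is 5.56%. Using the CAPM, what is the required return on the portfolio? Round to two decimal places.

19.22%

β_Durant = 0.06391 / 0.03949 = 1.6184
β_Holloway = 0.06518 / 0.03949 = 1.6505
β_Larkin = 0.07841 / 0.03949 = 1.9856
β_Jessop = 0.01578 / 0.03949 = 0.3996
β_P = Σ w_i β_i = 0.24×1.6184 + 0.44×1.6505 + 0.20×1.9856 + 0.12×0.3996 = 1.5597
E(R_P) = R_f + β_P × MRP = 5.56% + 1.5597 × 8.76% = 19.22%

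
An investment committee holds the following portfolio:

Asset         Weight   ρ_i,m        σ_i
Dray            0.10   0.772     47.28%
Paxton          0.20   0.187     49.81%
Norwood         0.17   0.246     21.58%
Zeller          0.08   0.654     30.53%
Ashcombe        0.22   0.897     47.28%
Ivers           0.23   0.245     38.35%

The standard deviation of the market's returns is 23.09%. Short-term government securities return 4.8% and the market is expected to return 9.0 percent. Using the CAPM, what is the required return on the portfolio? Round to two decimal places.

β_Dray = 0.772 × 47.28% / 23.09% = 1.5808
β_Paxton = 0.187 × 49.81% / 23.09% = 0.4034
β_Norwood = 0.246 × 21.58% / 23.09% = 0.2299
β_Zeller = 0.654 × 30.53% / 23.09% = 0.8647
β_Ashcombe = 0.897 × 47.28% / 23.09% = 1.8367
β_Ivers = 0.245 × 38.35% / 23.09% = 0.4069
β_P = Σ w_i β_i = 0.10×1.5808 + 0.20×0.4034 + 0.17×0.2299 + 0.08×0.8647 + 0.22×1.8367 + 0.23×0.4069 = 0.8447
MRP = 9.0% − 4.8% = 4.20%
E(R_P) = R_f + β_P × MRP = 4.8% + 0.8447 × 4.2% = 8.35%

8.35%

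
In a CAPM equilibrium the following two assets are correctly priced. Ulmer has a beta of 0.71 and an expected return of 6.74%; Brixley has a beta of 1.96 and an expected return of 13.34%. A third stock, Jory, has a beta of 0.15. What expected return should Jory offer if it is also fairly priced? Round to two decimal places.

MRP (SML slope) = (13.34% − 6.74%) / (1.96 − 0.71) = 6.60% / 1.25 = 5.2800%
R_f (intercept) = 6.74% − 0.71 × 5.2800% = 2.9912%
E(R_Jory) = R_f + β × MRP = 2.9912% + 0.15 × 5.2800% = 3.78%

3.78%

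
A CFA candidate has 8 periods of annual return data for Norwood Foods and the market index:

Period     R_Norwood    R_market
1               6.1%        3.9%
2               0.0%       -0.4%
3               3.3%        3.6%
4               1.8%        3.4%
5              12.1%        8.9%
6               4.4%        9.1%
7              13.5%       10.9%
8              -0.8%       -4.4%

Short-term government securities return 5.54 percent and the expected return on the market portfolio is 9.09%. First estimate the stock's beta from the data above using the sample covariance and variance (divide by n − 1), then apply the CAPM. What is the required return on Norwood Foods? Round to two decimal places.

8.64%

Mean R_i = (6.1 + 0.0 + 3.3 + 1.8 + 12.1 + 4.4 + 13.5 − 0.8) / 8 = 5.0500%
Mean R_m = (3.9 − 0.4 + 3.6 + 3.4 + 8.9 + 9.1 + 10.9 − 4.4) / 8 = 4.3750%
Σ(R_i − R̄_i)(R_m − R̄_m) = 163.4400  ⇒  Cov = 163.4400 / 7 = 23.3486
Σ(R_m − R̄_m)² = 186.9550  ⇒  Var(R_m) = 186.9550 / 7 = 26.7079
β = Cov / Var(R_m) = 23.3486 / 26.7079 = 0.8742
MRP = 9.09% − 5.54% = 3.55%
E(R) = R_f + β × MRP = 5.54% + 0.8742 × 3.55% = 8.64%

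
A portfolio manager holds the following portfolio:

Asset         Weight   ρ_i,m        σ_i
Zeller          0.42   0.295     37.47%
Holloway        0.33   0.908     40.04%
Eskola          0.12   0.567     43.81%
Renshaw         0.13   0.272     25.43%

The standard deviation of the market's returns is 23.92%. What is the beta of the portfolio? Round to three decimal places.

β_Zeller = 0.295 × 37.47% / 23.92% = 0.4621
β_Holloway = 0.908 × 40.04% / 23.92% = 1.5199
β_Eskola = 0.567 × 43.81% / 23.92% = 1.0385
β_Renshaw = 0.272 × 25.43% / 23.92% = 0.2892
β_P = Σ w_i β_i = 0.42×0.4621 + 0.33×1.5199 + 0.12×1.0385 + 0.13×0.2892 = 0.8579

0.858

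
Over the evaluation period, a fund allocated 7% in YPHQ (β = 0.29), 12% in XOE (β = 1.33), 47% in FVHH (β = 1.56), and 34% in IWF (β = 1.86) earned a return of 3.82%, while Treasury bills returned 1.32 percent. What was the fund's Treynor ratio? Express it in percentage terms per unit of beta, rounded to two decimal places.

1.62%

β_P = 0.07×0.29 + 0.12×1.33 + 0.47×1.56 + 0.34×1.86 = 1.5455
Treynor = (R_P − R_f) / β_P = (3.82% − 1.32%) / 1.5455 = 2.50% / 1.5455 = 1.62%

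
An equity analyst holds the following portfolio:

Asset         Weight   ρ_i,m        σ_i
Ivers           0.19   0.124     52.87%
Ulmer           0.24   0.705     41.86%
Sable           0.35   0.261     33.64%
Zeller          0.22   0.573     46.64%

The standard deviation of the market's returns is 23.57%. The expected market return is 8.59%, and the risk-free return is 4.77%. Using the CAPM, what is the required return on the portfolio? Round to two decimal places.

7.57%

β_Ivers = 0.124 × 52.87% / 23.57% = 0.2781
β_Ulmer = 0.705 × 41.86% / 23.57% = 1.2521
β_Sable = 0.261 × 33.64% / 23.57% = 0.3725
β_Zeller = 0.573 × 46.64% / 23.57% = 1.1338
β_P = Σ w_i β_i = 0.19×0.2781 + 0.24×1.2521 + 0.35×0.3725 + 0.22×1.1338 = 0.7332
MRP = 8.59% − 4.77% = 3.82%
E(R_P) = R_f + β_P × MRP = 4.77% + 0.7332 × 3.82% = 7.57%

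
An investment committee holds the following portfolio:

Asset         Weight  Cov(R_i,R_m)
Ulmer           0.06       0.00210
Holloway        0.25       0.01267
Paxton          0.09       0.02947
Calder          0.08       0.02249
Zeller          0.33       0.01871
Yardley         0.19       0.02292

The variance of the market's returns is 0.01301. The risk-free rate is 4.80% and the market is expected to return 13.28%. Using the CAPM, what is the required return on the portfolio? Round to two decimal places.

β_Ulmer = 0.00210 / 0.01301 = 0.1614
β_Holloway = 0.01267 / 0.01301 = 0.9739
β_Paxton = 0.02947 / 0.01301 = 2.2652
β_Calder = 0.02249 / 0.01301 = 1.7287
β_Zeller = 0.01871 / 0.01301 = 1.4381
β_Yardley = 0.02292 / 0.01301 = 1.7617
β_P = Σ w_i β_i = 0.06×0.1614 + 0.25×0.9739 + 0.09×2.2652 + 0.08×1.7287 + 0.33×1.4381 + 0.19×1.7617 = 1.4046
MRP = 13.28% − 4.80% = 8.48%
E(R_P) = R_f + β_P × MRP = 4.80% + 1.4046 × 8.48% = 16.71%

16.71%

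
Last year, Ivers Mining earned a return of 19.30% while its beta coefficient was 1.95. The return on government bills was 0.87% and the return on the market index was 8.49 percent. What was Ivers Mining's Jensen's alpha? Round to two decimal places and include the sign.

+3.57%

Market excess return = 8.49% − 0.87% = 7.62%
CAPM benchmark = R_f + β(R_m − R_f) = 0.87% + 1.95 × 7.62% = 15.7290%
α = actual − benchmark = 19.30% − 15.7290% = +3.57%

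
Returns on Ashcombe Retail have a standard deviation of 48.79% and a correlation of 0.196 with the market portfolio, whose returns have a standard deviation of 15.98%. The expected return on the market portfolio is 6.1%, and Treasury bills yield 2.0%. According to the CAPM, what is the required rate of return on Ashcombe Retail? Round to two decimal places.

4.45%

β = ρ × σ_i / σ_m = 0.196 × 48.79% / 15.98% = 0.5984
MRP = 6.1% − 2.0% = 4.10%
E(R) = 2.0% + 0.5984 × 4.1% = 4.45%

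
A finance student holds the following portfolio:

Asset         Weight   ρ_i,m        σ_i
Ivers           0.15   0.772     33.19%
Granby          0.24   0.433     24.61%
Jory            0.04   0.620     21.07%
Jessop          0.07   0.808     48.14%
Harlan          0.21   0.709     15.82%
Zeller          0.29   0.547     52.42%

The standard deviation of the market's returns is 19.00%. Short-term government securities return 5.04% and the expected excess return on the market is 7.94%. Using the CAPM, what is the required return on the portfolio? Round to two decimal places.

β_Ivers = 0.772 × 33.19% / 19.00% = 1.3486
β_Granby = 0.433 × 24.61% / 19.00% = 0.5608
β_Jory = 0.620 × 21.07% / 19.00% = 0.6875
β_Jessop = 0.808 × 48.14% / 19.00% = 2.0472
β_Harlan = 0.709 × 15.82% / 19.00% = 0.5903
β_Zeller = 0.547 × 52.42% / 19.00% = 1.5091
β_P = Σ w_i β_i = 0.15×1.3486 + 0.24×0.5608 + 0.04×0.6875 + 0.07×2.0472 + 0.21×0.5903 + 0.29×1.5091 = 1.0693
E(R_P) = R_f + β_P × MRP = 5.04% + 1.0693 × 7.94% = 13.53%

13.53%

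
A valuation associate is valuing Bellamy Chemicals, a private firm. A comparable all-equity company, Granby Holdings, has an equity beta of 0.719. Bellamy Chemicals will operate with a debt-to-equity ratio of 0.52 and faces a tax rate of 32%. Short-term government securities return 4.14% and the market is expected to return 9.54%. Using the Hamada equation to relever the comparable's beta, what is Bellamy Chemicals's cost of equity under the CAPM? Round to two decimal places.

β_L = β_U × [1 + (1 − t)(D/E)] = 0.719 × [1 + (1 − 0.32) × 0.52]
    = 0.719 × [1 + 0.68 × 0.52] = 0.719 × 1.3536 = 0.9732
MRP = 9.54% − 4.14% = 5.40%
E(R) = R_f + β_L × MRP = 4.14% + 0.9732 × 5.40% = 9.40%

9.40%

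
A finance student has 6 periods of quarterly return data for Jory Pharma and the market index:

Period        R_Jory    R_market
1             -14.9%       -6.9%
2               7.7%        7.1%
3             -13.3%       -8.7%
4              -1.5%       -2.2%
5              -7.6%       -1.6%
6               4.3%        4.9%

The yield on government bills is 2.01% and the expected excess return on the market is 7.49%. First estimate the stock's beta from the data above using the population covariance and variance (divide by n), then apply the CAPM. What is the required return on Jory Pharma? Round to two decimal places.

Mean R_i = (-14.9 + 7.7 − 13.3 − 1.5 − 7.6 + 4.3) / 6 = -4.2167%
Mean R_m = (-6.9 + 7.1 − 8.7 − 2.2 − 1.6 + 4.9) / 6 = -1.2333%
Σ(R_i − R̄_i)(R_m − R̄_m) = 278.5167  ⇒  Cov = 278.5167 / 6 = 46.4195
Σ(R_m − R̄_m)² = 195.9933  ⇒  Var(R_m) = 195.9933 / 6 = 32.6656
β = Cov / Var(R_m) = 46.4195 / 32.6656 = 1.4211
E(R) = R_f + β × MRP = 2.01% + 1.4211 × 7.49% = 12.65%

12.65%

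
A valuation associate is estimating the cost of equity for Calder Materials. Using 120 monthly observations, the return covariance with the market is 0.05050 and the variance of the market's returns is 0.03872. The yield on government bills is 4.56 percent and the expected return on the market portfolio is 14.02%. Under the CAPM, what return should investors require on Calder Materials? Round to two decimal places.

16.90%

β = Cov(R_i, R_m) / Var(R_m) = 0.05050 / 0.03872 = 1.3042
MRP = 14.02% − 4.56% = 9.46%
E(R) = R_f + β × MRP = 4.56% + 1.3042 × 9.46% = 16.90%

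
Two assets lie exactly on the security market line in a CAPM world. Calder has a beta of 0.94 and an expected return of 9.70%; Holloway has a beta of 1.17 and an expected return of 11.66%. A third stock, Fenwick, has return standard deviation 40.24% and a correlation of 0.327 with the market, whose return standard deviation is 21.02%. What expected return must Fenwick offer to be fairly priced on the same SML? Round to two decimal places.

7.02%

MRP = (11.66% − 9.70%) / (1.17 − 0.94) = 8.5217%
R_f = 9.70% − 0.94 × 8.5217% = 1.6896%
β_Fenwick = ρ·σ_i/σ_m = 0.327 × 40.24 / 21.02 = 0.6260
E(R_Fenwick) = R_f + β × MRP = 1.6896% + 0.6260 × 8.5217% = 7.02%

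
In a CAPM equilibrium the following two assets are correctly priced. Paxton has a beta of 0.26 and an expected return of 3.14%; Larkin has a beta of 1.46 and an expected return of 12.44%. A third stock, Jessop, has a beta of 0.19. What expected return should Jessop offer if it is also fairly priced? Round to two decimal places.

2.60%

MRP (SML slope) = (12.44% − 3.14%) / (1.46 − 0.26) = 9.30% / 1.20 = 7.7500%
R_f (intercept) = 3.14% − 0.26 × 7.7500% = 1.1250%
E(R_Jessop) = R_f + β × MRP = 1.1250% + 0.19 × 7.7500% = 2.60%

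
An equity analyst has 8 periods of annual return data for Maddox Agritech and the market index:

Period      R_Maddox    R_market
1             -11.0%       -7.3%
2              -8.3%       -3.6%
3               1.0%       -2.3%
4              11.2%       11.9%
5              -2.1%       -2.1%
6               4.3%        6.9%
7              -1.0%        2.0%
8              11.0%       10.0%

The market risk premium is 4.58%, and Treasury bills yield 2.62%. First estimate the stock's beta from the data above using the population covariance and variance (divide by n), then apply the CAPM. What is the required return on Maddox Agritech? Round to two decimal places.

7.66%

Mean R_i = (-11.0 − 8.3 + 1.0 + 11.2 − 2.1 + 4.3 − 1.0 + 11.0) / 8 = 0.6375%
Mean R_m = (-7.3 − 3.6 − 2.3 + 11.9 − 2.1 + 6.9 + 2.0 + 10.0) / 8 = 1.9375%
Σ(R_i − R̄_i)(R_m − R̄_m) = 373.3588  ⇒  Cov = 373.3588 / 8 = 46.6699
Σ(R_m − R̄_m)² = 339.1388  ⇒  Var(R_m) = 339.1388 / 8 = 42.3924
β = Cov / Var(R_m) = 46.6699 / 42.3924 = 1.1009
E(R) = R_f + β × MRP = 2.62% + 1.1009 × 4.58% = 7.66%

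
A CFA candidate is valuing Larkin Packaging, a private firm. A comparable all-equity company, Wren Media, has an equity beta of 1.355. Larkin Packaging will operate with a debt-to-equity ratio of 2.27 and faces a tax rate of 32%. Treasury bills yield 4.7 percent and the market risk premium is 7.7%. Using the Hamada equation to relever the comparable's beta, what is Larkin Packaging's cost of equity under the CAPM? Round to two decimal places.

31.24%

β_L = β_U × [1 + (1 − t)(D/E)] = 1.355 × [1 + (1 − 0.32) × 2.27]
    = 1.355 × [1 + 0.68 × 2.27] = 1.355 × 2.5436 = 3.4466
E(R) = R_f + β_L × MRP = 4.7% + 3.4466 × 7.7% = 31.24%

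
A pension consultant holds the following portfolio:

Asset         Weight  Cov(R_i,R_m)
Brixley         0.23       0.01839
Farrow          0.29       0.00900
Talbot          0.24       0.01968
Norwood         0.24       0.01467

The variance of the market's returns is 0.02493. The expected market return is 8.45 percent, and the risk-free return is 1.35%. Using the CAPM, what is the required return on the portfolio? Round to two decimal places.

5.65%

β_Brixley = 0.01839 / 0.02493 = 0.7377
β_Farrow = 0.00900 / 0.02493 = 0.3610
β_Talbot = 0.01968 / 0.02493 = 0.7894
β_Norwood = 0.01467 / 0.02493 = 0.5884
β_P = Σ w_i β_i = 0.23×0.7377 + 0.29×0.3610 + 0.24×0.7894 + 0.24×0.5884 = 0.6050
MRP = 8.45% − 1.35% = 7.10%
E(R_P) = R_f + β_P × MRP = 1.35% + 0.6050 × 7.10% = 5.65%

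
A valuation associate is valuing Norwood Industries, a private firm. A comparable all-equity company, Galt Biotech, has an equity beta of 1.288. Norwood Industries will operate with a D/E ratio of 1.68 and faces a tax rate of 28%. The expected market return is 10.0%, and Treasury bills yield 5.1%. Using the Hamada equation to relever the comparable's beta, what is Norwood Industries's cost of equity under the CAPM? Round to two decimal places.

β_L = β_U × [1 + (1 − t)(D/E)] = 1.288 × [1 + (1 − 0.28) × 1.68]
    = 1.288 × [1 + 0.72 × 1.68] = 1.288 × 2.2096 = 2.8460
MRP = 10.0% − 5.1% = 4.90%
E(R) = R_f + β_L × MRP = 5.1% + 2.8460 × 4.9% = 19.05%

19.05%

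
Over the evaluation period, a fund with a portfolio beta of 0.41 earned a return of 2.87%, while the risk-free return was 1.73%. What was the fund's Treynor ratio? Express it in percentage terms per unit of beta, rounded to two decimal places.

2.78%

Treynor = (R_P − R_f) / β_P = (2.87% − 1.73%) / 0.4100 = 1.14% / 0.4100 = 2.78%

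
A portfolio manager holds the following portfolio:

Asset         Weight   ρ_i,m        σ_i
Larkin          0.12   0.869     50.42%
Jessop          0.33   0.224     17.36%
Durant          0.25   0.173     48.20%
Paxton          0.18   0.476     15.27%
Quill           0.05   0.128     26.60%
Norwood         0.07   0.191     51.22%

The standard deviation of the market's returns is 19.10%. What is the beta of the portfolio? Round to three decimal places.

0.565

β_Larkin = 0.869 × 50.42% / 19.10% = 2.2940
β_Jessop = 0.224 × 17.36% / 19.10% = 0.2036
β_Durant = 0.173 × 48.20% / 19.10% = 0.4366
β_Paxton = 0.476 × 15.27% / 19.10% = 0.3806
β_Quill = 0.128 × 26.60% / 19.10% = 0.1783
β_Norwood = 0.191 × 51.22% / 19.10% = 0.5122
β_P = Σ w_i β_i = 0.12×2.2940 + 0.33×0.2036 + 0.25×0.4366 + 0.18×0.3806 + 0.05×0.1783 + 0.07×0.5122 = 0.5649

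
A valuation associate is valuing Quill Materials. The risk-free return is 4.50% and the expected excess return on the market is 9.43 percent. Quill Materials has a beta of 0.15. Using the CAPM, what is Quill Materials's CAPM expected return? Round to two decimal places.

5.91%

E(R) = R_f + β × MRP = 4.50% + 0.15 × 9.43% = 5.91%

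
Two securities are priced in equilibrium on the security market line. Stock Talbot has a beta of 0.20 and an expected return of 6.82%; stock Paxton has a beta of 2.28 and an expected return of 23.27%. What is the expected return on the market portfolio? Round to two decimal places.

Both satisfy E(R) = R_f + β·MRP, so the slope of the SML is
MRP = (23.27% − 6.82%) / (2.28 − 0.20) = 16.45% / 2.08 = 7.9087%
R_f = E(R_Talbot) − β_Talbot·MRP = 6.82% − 0.20 × 7.9087% = 5.2383%
E(R_m) = R_f + MRP = 5.2383% + 7.9087% = 13.15%

13.15%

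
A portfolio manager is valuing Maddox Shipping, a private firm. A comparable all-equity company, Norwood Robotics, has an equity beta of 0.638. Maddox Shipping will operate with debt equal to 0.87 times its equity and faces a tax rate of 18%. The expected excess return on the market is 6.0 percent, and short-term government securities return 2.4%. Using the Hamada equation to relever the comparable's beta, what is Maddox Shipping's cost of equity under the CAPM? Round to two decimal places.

8.96%

β_L = β_U × [1 + (1 − t)(D/E)] = 0.638 × [1 + (1 − 0.18) × 0.87]
    = 0.638 × [1 + 0.82 × 0.87] = 0.638 × 1.7134 = 1.0931
E(R) = R_f + β_L × MRP = 2.4% + 1.0931 × 6.0% = 8.96%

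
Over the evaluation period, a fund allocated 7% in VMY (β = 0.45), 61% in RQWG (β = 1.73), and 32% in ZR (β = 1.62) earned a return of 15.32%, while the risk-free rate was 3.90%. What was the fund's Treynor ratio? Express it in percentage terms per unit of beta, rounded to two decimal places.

β_P = 0.07×0.45 + 0.61×1.73 + 0.32×1.62 = 1.6052
Treynor = (R_P − R_f) / β_P = (15.32% − 3.90%) / 1.6052 = 11.42% / 1.6052 = 7.11%

7.11%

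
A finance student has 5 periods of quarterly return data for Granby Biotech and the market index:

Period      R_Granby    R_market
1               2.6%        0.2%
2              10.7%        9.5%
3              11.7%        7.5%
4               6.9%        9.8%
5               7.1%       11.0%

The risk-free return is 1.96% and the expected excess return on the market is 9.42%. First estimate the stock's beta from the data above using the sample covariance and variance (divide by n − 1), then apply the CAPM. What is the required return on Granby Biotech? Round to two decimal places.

6.90%

Mean R_i = (2.6 + 10.7 + 11.7 + 6.9 + 7.1) / 5 = 7.8000%
Mean R_m = (0.2 + 9.5 + 7.5 + 9.8 + 11.0) / 5 = 7.6000%
Σ(R_i − R̄_i)(R_m − R̄_m) = 39.2400  ⇒  Cov = 39.2400 / 4 = 9.8100
Σ(R_m − R̄_m)² = 74.7800  ⇒  Var(R_m) = 74.7800 / 4 = 18.6950
β = Cov / Var(R_m) = 9.8100 / 18.6950 = 0.5247
E(R) = R_f + β × MRP = 1.96% + 0.5247 × 9.42% = 6.90%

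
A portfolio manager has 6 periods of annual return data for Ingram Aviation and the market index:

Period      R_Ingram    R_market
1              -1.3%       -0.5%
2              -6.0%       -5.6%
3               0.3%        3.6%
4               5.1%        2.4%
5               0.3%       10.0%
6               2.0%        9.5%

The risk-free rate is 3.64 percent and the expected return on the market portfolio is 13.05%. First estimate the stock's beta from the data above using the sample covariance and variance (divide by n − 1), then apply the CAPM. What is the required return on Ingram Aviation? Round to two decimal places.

7.25%

Mean R_i = (-1.3 − 6.0 + 0.3 + 5.1 + 0.3 + 2.0) / 6 = 0.0667%
Mean R_m = (-0.5 − 5.6 + 3.6 + 2.4 + 10.0 + 9.5) / 6 = 3.2333%
Σ(R_i − R̄_i)(R_m − R̄_m) = 68.2767  ⇒  Cov = 68.2767 / 5 = 13.6553
Σ(R_m − R̄_m)² = 177.8533  ⇒  Var(R_m) = 177.8533 / 5 = 35.5707
β = Cov / Var(R_m) = 13.6553 / 35.5707 = 0.3839
MRP = 13.05% − 3.64% = 9.41%
E(R) = R_f + β × MRP = 3.64% + 0.3839 × 9.41% = 7.25%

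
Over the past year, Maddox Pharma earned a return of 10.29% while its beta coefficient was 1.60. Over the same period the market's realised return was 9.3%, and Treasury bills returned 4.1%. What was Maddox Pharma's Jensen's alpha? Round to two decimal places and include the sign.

-2.13%

Market excess return = 9.3% − 4.1% = 5.20%
CAPM benchmark = R_f + β(R_m − R_f) = 4.1% + 1.60 × 5.2% = 12.4200%
α = actual − benchmark = 10.29% − 12.4200% = -2.13%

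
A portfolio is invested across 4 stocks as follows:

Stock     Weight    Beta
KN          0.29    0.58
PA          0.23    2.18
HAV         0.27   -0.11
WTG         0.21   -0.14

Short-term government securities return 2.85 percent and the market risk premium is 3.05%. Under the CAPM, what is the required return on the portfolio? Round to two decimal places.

4.71%

β_P = Σ w_i β_i = 0.29×0.58 + 0.23×2.18 + 0.27×-0.11 + 0.21×-0.14 = 0.6105
E(R_P) = R_f + β_P × MRP = 2.85% + 0.6105 × 3.05% = 4.71%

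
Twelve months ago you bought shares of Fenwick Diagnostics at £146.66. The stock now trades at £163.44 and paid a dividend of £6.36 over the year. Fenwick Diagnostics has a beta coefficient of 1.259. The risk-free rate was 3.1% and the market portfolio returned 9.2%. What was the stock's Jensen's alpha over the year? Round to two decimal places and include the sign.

Realised HPR = (P1 + D1 − P0) / P0 = (163.44 + 6.36 − 146.66) / 146.66 = 23.14 / 146.66 = 15.7780%
MRP = 9.2% − 3.1% = 6.10%
CAPM required = R_f + β·MRP = 3.1% + 1.259 × 6.1% = 10.7799%
α = realised − required = 15.7780% − 10.7799% = +5.00%

+5.00%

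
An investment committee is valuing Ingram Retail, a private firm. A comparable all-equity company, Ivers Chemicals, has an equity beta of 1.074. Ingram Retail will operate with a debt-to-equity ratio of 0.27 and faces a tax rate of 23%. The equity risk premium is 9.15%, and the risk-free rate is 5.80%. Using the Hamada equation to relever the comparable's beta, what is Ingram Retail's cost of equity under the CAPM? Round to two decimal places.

17.67%

β_L = β_U × [1 + (1 − t)(D/E)] = 1.074 × [1 + (1 − 0.23) × 0.27]
    = 1.074 × [1 + 0.77 × 0.27] = 1.074 × 1.2079 = 1.2973
E(R) = R_f + β_L × MRP = 5.80% + 1.2973 × 9.15% = 17.67%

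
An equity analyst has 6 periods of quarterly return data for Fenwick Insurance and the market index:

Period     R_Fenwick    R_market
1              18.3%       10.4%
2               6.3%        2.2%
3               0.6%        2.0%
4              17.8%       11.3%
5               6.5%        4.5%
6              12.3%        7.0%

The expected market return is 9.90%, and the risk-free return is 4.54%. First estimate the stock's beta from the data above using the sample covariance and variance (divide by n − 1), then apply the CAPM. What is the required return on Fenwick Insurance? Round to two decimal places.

13.60%

Mean R_i = (18.3 + 6.3 + 0.6 + 17.8 + 6.5 + 12.3) / 6 = 10.3000%
Mean R_m = (10.4 + 2.2 + 2.0 + 11.3 + 4.5 + 7.0) / 6 = 6.2333%
Σ(R_i − R̄_i)(R_m − R̄_m) = 136.6500  ⇒  Cov = 136.6500 / 5 = 27.3300
Σ(R_m − R̄_m)² = 80.8133  ⇒  Var(R_m) = 80.8133 / 5 = 16.1627
β = Cov / Var(R_m) = 27.3300 / 16.1627 = 1.6909
MRP = 9.90% − 4.54% = 5.36%
E(R) = R_f + β × MRP = 4.54% + 1.6909 × 5.36% = 13.60%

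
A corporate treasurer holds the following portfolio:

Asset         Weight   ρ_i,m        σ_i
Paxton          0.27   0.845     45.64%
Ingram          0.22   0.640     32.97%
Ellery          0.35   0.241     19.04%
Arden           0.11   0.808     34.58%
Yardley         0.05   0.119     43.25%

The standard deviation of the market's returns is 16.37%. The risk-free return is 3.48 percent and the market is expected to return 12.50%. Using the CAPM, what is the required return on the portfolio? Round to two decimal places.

14.50%

β_Paxton = 0.845 × 45.64% / 16.37% = 2.3559
β_Ingram = 0.640 × 32.97% / 16.37% = 1.2890
β_Ellery = 0.241 × 19.04% / 16.37% = 0.2803
β_Arden = 0.808 × 34.58% / 16.37% = 1.7068
β_Yardley = 0.119 × 43.25% / 16.37% = 0.3144
β_P = Σ w_i β_i = 0.27×2.3559 + 0.22×1.2890 + 0.35×0.2803 + 0.11×1.7068 + 0.05×0.3144 = 1.2212
MRP = 12.50% − 3.48% = 9.02%
E(R_P) = R_f + β_P × MRP = 3.48% + 1.2212 × 9.02% = 14.50%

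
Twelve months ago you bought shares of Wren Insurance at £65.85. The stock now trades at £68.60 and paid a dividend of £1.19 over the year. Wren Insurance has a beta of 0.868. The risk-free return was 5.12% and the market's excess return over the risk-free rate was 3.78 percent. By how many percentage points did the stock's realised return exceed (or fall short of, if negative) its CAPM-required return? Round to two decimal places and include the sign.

-2.42%

Realised HPR = (P1 + D1 − P0) / P0 = (68.60 + 1.19 − 65.85) / 65.85 = 3.94 / 65.85 = 5.9833%
CAPM required = R_f + β·MRP = 5.12% + 0.868 × 3.78% = 8.40104%
α = realised − required = 5.9833% − 8.40104% = -2.42%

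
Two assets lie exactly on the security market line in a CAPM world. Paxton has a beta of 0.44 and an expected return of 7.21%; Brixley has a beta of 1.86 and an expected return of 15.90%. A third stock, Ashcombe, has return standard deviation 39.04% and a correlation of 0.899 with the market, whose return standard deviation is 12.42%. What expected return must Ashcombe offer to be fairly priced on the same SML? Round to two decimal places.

21.81%

MRP = (15.90% − 7.21%) / (1.86 − 0.44) = 6.1197%
R_f = 7.21% − 0.44 × 6.1197% = 4.5173%
β_Ashcombe = ρ·σ_i/σ_m = 0.899 × 39.04 / 12.42 = 2.8258
E(R_Ashcombe) = R_f + β × MRP = 4.5173% + 2.8258 × 6.1197% = 21.81%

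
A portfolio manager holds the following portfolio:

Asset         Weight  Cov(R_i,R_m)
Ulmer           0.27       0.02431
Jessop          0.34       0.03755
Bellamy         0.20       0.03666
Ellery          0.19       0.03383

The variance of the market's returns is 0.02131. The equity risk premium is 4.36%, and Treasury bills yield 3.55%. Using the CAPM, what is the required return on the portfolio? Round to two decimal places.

β_Ulmer = 0.02431 / 0.02131 = 1.1408
β_Jessop = 0.03755 / 0.02131 = 1.7621
β_Bellamy = 0.03666 / 0.02131 = 1.7203
β_Ellery = 0.03383 / 0.02131 = 1.5875
β_P = Σ w_i β_i = 0.27×1.1408 + 0.34×1.7621 + 0.20×1.7203 + 0.19×1.5875 = 1.5528
E(R_P) = R_f + β_P × MRP = 3.55% + 1.5528 × 4.36% = 10.32%

10.32%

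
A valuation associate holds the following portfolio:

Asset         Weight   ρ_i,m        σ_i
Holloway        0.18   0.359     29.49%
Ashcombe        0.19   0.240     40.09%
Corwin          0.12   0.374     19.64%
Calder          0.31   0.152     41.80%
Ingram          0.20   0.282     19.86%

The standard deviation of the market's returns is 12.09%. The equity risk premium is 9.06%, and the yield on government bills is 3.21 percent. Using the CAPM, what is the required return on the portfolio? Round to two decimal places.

β_Holloway = 0.359 × 29.49% / 12.09% = 0.8757
β_Ashcombe = 0.240 × 40.09% / 12.09% = 0.7958
β_Corwin = 0.374 × 19.64% / 12.09% = 0.6076
β_Calder = 0.152 × 41.80% / 12.09% = 0.5255
β_Ingram = 0.282 × 19.86% / 12.09% = 0.4632
β_P = Σ w_i β_i = 0.18×0.8757 + 0.19×0.7958 + 0.12×0.6076 + 0.31×0.5255 + 0.20×0.4632 = 0.6373
E(R_P) = R_f + β_P × MRP = 3.21% + 0.6373 × 9.06% = 8.98%

8.98%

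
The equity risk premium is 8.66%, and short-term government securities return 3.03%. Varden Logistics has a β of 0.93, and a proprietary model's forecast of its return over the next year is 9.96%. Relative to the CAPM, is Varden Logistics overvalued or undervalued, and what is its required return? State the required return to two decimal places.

Overvalued; required return 11.08%

Required return = R_f + β·MRP = 3.03% + 0.93 × 8.66% = 11.08%
Forecast 9.96% < required 11.08% → the stock plots below the SML → overvalued.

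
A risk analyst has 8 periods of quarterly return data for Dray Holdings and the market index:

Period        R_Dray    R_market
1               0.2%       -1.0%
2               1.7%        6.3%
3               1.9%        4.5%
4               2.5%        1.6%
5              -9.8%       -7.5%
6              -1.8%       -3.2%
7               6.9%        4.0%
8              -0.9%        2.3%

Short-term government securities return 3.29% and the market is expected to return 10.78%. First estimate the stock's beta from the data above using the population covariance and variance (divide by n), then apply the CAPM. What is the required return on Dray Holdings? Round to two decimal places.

Mean R_i = (0.2 + 1.7 + 1.9 + 2.5 − 9.8 − 1.8 + 6.9 − 0.9) / 8 = 0.0875%
Mean R_m = (-1.0 + 6.3 + 4.5 + 1.6 − 7.5 − 3.2 + 4.0 + 2.3) / 8 = 0.8750%
Σ(R_i − R̄_i)(R_m − R̄_m) = 127.2375  ⇒  Cov = 127.2375 / 8 = 15.9047
Σ(R_m − R̄_m)² = 145.1550  ⇒  Var(R_m) = 145.1550 / 8 = 18.1444
β = Cov / Var(R_m) = 15.9047 / 18.1444 = 0.8766
MRP = 10.78% − 3.29% = 7.49%
E(R) = R_f + β × MRP = 3.29% + 0.8766 × 7.49% = 9.86%

9.86%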